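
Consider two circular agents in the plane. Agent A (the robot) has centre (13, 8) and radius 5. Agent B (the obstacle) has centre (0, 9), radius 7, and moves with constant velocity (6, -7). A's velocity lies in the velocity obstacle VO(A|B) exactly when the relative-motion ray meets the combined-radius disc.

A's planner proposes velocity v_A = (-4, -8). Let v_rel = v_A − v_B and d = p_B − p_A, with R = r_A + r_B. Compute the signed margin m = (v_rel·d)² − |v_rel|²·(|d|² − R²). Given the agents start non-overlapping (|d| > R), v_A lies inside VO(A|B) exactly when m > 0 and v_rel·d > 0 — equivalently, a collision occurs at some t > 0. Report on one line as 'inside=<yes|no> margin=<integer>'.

d = (-13, 1),  |d|² = 170;  R = 5+7 = 12,  c = 170−12² = 26
v_rel = (-10, -1),  |v_rel|² = 101;  v_rel·d = (-10)·(-13) + (-1)·(1) = 129
101·t² − 258·t + 26 = 0  ⇒  m = 129² − 101·26 = 14015
m = 14015 > 0,  v_rel·d = 129 > 0  ⇒  inside

inside=yes margin=14015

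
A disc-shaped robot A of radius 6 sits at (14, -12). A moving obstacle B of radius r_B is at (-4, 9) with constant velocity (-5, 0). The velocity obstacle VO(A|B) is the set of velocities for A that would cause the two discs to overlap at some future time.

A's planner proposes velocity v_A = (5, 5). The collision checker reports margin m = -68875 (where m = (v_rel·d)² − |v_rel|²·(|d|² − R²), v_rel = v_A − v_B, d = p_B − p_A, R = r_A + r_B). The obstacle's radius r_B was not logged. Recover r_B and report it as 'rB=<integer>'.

m = -68875
d = (-18, 21);  v_rel = (10, 5),  |v_rel|² = 125
v_rel×d = (10)·(21) − (5)·(-18) = 300
since m = R²·125 − 300²:  R² = (90000 + -68875) / 125 = 169
R = √169 = 13  ⇒  r_B = 13 − 6 = 7

rB=7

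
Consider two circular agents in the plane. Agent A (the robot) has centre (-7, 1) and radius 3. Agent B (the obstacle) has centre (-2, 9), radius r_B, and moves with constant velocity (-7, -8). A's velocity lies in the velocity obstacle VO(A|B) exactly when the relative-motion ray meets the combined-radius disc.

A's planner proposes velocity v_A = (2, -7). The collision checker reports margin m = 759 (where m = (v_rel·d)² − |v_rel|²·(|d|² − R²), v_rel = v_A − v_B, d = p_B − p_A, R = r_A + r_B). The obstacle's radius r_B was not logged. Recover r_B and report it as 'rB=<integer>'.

m = 759
d = (5, 8);  v_rel = (9, 1),  |v_rel|² = 82
v_rel×d = (9)·(8) − (1)·(5) = 67
since m = R²·82 − 67²:  R² = (4489 + 759) / 82 = 64
R = √64 = 8  ⇒  r_B = 8 − 3 = 5

rB=5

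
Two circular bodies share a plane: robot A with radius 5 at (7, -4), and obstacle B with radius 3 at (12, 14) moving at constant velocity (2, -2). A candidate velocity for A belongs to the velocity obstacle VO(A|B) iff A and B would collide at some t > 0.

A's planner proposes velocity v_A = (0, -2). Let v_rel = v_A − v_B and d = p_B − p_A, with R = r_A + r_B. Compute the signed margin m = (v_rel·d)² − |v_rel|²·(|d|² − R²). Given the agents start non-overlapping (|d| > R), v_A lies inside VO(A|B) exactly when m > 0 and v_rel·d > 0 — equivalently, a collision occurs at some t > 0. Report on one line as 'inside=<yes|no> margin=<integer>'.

d = (5, 18),  |d|² = 349;  R = 5+3 = 8,  c = 349−8² = 285
v_rel = (-2, 0),  |v_rel|² = 4;  v_rel·d = (-2)·(5) + (0)·(18) = -10
4·t² + 20·t + 285 = 0  ⇒  m = (-10)² − 4·285 = -1040
m = -1040 < 0,  v_rel·d = -10 < 0  ⇒  outside

inside=no margin=-1040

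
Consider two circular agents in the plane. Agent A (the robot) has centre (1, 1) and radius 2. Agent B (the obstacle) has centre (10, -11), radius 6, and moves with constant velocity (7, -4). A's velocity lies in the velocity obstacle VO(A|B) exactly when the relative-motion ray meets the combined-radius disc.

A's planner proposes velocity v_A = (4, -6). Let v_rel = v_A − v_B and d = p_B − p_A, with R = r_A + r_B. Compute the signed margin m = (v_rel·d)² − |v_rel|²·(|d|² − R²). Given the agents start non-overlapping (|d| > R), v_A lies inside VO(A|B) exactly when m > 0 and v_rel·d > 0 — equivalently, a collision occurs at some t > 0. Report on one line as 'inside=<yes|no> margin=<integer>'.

d = (9, -12),  |d|² = 225;  R = 2+6 = 8,  c = 225−8² = 161
v_rel = (-3, -2),  |v_rel|² = 13;  v_rel·d = (-3)·(9) + (-2)·(-12) = -3
13·t² + 6·t + 161 = 0  ⇒  m = (-3)² − 13·161 = -2084
m = -2084 < 0,  v_rel·d = -3 < 0  ⇒  outside

inside=no margin=-2084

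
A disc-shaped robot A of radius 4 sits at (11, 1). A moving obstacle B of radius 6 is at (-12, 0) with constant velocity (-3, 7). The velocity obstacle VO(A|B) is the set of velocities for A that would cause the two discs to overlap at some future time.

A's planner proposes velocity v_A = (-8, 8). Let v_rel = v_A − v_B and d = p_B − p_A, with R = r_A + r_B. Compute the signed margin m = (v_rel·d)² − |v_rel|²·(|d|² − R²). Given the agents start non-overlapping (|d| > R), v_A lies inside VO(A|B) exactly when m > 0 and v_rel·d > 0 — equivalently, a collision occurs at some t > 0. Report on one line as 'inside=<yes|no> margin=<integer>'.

d = (-23, -1),  |d|² = 530;  R = 4+6 = 10,  c = 530−10² = 430
v_rel = (-5, 1),  |v_rel|² = 26;  v_rel·d = (-5)·(-23) + (1)·(-1) = 114
26·t² − 228·t + 430 = 0  ⇒  m = 114² − 26·430 = 1816
m = 1816 > 0,  v_rel·d = 114 > 0  ⇒  inside

inside=yes margin=1816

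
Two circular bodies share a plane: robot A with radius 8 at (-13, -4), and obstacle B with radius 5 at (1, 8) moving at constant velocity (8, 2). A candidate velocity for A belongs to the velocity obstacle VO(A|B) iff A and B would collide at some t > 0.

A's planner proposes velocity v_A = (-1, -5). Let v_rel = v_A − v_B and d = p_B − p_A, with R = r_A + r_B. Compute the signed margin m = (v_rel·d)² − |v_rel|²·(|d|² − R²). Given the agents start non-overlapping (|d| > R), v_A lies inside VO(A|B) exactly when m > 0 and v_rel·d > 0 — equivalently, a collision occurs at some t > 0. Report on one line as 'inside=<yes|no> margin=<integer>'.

d = (14, 12),  |d|² = 340;  R = 8+5 = 13,  c = 340−13² = 171
v_rel = (-9, -7),  |v_rel|² = 130;  v_rel·d = (-9)·(14) + (-7)·(12) = -210
130·t² + 420·t + 171 = 0  ⇒  m = (-210)² − 130·171 = 21870
m = 21870 > 0,  v_rel·d = -210 < 0  ⇒  outside

inside=no margin=21870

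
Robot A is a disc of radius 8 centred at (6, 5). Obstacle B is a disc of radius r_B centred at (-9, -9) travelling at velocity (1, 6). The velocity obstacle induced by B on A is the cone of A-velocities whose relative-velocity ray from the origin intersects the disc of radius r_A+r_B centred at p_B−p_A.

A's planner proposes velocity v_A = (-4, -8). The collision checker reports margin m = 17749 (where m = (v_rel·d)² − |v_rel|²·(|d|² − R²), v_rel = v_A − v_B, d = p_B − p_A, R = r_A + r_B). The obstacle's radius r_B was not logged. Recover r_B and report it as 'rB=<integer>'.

m = 17749
d = (-15, -14);  v_rel = (-5, -14),  |v_rel|² = 221
v_rel×d = (-5)·(-14) − (-14)·(-15) = -140
since m = R²·221 − (-140)²:  R² = (19600 + 17749) / 221 = 169
R = √169 = 13  ⇒  r_B = 13 − 8 = 5

rB=5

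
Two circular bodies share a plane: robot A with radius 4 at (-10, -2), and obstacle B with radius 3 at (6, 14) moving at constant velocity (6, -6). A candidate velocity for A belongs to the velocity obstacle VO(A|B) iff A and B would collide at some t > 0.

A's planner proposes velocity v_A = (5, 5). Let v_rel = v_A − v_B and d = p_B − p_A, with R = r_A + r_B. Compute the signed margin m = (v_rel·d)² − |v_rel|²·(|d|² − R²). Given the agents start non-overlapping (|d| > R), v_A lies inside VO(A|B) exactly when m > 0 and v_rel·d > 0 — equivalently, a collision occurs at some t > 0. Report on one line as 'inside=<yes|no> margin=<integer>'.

d = (16, 16),  |d|² = 512;  R = 4+3 = 7,  c = 512−7² = 463
v_rel = (-1, 11),  |v_rel|² = 122;  v_rel·d = (-1)·(16) + (11)·(16) = 160
122·t² − 320·t + 463 = 0  ⇒  m = 160² − 122·463 = -30886
m = -30886 < 0,  v_rel·d = 160 > 0  ⇒  outside

inside=no margin=-30886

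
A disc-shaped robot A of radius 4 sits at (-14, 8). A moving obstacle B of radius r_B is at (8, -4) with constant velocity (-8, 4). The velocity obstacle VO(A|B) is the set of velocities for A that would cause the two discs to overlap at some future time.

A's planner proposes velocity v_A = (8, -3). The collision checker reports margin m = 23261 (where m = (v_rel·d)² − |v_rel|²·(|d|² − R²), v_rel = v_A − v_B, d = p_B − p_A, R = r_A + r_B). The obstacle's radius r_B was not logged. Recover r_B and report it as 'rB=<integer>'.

m = 23261
d = (22, -12);  v_rel = (16, -7),  |v_rel|² = 305
v_rel×d = (16)·(-12) − (-7)·(22) = -38
since m = R²·305 − (-38)²:  R² = (1444 + 23261) / 305 = 81
R = √81 = 9  ⇒  r_B = 9 − 4 = 5

rB=5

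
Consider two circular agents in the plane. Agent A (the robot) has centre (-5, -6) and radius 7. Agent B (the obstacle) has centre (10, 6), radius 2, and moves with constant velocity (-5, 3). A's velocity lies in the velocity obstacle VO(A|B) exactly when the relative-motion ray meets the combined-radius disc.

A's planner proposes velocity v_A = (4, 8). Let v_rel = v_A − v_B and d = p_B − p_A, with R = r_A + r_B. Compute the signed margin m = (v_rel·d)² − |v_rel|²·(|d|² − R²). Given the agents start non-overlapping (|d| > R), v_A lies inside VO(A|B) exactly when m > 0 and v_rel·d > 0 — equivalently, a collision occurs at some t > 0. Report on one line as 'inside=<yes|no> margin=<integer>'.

d = (15, 12),  |d|² = 369;  R = 7+2 = 9,  c = 369−9² = 288
v_rel = (9, 5),  |v_rel|² = 106;  v_rel·d = (9)·(15) + (5)·(12) = 195
106·t² − 390·t + 288 = 0  ⇒  m = 195² − 106·288 = 7497
m = 7497 > 0,  v_rel·d = 195 > 0  ⇒  inside

inside=yes margin=7497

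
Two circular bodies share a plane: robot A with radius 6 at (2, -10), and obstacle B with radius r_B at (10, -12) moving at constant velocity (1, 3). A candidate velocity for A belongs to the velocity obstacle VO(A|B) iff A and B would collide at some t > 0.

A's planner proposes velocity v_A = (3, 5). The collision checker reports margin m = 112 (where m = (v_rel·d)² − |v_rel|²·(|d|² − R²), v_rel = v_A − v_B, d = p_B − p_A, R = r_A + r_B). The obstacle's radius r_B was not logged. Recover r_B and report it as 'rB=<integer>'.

m = 112
d = (8, -2);  v_rel = (2, 2),  |v_rel|² = 8
v_rel×d = (2)·(-2) − (2)·(8) = -20
since m = R²·8 − (-20)²:  R² = (400 + 112) / 8 = 64
R = √64 = 8  ⇒  r_B = 8 − 6 = 2

rB=2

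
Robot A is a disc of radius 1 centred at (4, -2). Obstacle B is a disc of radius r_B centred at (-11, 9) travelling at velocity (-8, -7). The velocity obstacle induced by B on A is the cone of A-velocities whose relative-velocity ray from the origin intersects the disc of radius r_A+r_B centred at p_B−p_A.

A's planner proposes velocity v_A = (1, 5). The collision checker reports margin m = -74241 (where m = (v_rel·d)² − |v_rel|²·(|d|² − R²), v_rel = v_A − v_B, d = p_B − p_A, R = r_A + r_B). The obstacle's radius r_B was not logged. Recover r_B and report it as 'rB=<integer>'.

m = -74241
d = (-15, 11);  v_rel = (9, 12),  |v_rel|² = 225
v_rel×d = (9)·(11) − (12)·(-15) = 279
since m = R²·225 − 279²:  R² = (77841 + -74241) / 225 = 16
R = √16 = 4  ⇒  r_B = 4 − 1 = 3

rB=3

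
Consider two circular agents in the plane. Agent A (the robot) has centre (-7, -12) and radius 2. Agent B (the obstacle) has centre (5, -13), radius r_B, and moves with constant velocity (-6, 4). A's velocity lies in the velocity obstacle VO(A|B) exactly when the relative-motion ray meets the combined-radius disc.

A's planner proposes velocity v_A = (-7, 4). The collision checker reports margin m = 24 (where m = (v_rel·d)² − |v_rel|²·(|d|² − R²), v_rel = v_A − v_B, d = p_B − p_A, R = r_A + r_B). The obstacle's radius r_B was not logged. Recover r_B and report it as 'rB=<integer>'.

m = 24
d = (12, -1);  v_rel = (-1, 0),  |v_rel|² = 1
v_rel×d = (-1)·(-1) − (0)·(12) = 1
since m = R²·1 − 1²:  R² = (1 + 24) / 1 = 25
R = √25 = 5  ⇒  r_B = 5 − 2 = 3

rB=3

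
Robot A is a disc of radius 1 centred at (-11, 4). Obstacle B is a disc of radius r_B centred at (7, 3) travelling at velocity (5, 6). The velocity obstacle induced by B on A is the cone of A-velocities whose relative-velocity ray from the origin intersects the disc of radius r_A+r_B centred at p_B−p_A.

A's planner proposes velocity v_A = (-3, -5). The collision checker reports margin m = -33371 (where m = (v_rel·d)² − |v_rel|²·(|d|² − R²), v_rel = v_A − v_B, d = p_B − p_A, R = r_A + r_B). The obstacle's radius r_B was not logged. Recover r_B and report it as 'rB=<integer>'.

m = -33371
d = (18, -1);  v_rel = (-8, -11),  |v_rel|² = 185
v_rel×d = (-8)·(-1) − (-11)·(18) = 206
since m = R²·185 − 206²:  R² = (42436 + -33371) / 185 = 49
R = √49 = 7  ⇒  r_B = 7 − 1 = 6

rB=6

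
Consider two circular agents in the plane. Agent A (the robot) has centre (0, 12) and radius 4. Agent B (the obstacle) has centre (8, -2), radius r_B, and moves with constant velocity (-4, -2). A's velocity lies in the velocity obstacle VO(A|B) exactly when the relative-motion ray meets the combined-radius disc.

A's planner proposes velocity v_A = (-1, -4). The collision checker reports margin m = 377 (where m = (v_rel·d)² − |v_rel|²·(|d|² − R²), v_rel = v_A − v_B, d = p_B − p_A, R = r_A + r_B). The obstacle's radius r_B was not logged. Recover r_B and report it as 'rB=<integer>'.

m = 377
d = (8, -14);  v_rel = (3, -2),  |v_rel|² = 13
v_rel×d = (3)·(-14) − (-2)·(8) = -26
since m = R²·13 − (-26)²:  R² = (676 + 377) / 13 = 81
R = √81 = 9  ⇒  r_B = 9 − 4 = 5

rB=5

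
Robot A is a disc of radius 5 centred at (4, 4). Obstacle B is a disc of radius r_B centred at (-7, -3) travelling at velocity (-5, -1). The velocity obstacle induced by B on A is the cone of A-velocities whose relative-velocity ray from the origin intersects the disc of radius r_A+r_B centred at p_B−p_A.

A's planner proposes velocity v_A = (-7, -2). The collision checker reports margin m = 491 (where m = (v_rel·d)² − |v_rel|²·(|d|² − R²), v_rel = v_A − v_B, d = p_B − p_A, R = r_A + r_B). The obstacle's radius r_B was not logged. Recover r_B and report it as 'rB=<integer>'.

m = 491
d = (-11, -7);  v_rel = (-2, -1),  |v_rel|² = 5
v_rel×d = (-2)·(-7) − (-1)·(-11) = 3
since m = R²·5 − 3²:  R² = (9 + 491) / 5 = 100
R = √100 = 10  ⇒  r_B = 10 − 5 = 5

rB=5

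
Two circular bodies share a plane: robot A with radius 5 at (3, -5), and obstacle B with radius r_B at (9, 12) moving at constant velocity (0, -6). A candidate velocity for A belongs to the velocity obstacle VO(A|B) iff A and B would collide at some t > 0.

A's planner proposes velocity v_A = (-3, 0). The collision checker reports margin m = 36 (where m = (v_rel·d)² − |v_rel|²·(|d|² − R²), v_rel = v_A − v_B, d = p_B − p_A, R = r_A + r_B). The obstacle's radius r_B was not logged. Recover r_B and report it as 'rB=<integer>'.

m = 36
d = (6, 17);  v_rel = (-3, 6),  |v_rel|² = 45
v_rel×d = (-3)·(17) − (6)·(6) = -87
since m = R²·45 − (-87)²:  R² = (7569 + 36) / 45 = 169
R = √169 = 13  ⇒  r_B = 13 − 5 = 8

rB=8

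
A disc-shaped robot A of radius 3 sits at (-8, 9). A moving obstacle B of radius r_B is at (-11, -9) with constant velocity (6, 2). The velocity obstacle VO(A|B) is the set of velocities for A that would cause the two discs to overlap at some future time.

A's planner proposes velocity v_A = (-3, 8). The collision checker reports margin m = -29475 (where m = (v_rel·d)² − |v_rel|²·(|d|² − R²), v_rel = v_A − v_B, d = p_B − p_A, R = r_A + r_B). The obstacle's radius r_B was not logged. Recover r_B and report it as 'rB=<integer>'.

m = -29475
d = (-3, -18);  v_rel = (-9, 6),  |v_rel|² = 117
v_rel×d = (-9)·(-18) − (6)·(-3) = 180
since m = R²·117 − 180²:  R² = (32400 + -29475) / 117 = 25
R = √25 = 5  ⇒  r_B = 5 − 3 = 2

rB=2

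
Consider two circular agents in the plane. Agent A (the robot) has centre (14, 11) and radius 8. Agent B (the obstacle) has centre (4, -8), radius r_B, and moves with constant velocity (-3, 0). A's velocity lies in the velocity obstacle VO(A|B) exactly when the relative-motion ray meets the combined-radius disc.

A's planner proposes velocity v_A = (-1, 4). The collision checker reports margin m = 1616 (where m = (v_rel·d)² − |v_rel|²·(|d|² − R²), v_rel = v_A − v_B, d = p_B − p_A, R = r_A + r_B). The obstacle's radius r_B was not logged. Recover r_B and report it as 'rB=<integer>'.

m = 1616
d = (-10, -19);  v_rel = (2, 4),  |v_rel|² = 20
v_rel×d = (2)·(-19) − (4)·(-10) = 2
since m = R²·20 − 2²:  R² = (4 + 1616) / 20 = 81
R = √81 = 9  ⇒  r_B = 9 − 8 = 1

rB=1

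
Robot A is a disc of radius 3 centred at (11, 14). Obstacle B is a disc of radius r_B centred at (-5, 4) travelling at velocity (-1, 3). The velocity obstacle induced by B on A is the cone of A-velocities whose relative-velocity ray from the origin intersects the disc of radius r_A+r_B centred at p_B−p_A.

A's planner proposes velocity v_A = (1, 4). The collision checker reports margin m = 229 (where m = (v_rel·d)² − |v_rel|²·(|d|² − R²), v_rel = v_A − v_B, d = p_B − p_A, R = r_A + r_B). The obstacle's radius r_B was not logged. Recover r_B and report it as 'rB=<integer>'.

m = 229
d = (-16, -10);  v_rel = (2, 1),  |v_rel|² = 5
v_rel×d = (2)·(-10) − (1)·(-16) = -4
since m = R²·5 − (-4)²:  R² = (16 + 229) / 5 = 49
R = √49 = 7  ⇒  r_B = 7 − 3 = 4

rB=4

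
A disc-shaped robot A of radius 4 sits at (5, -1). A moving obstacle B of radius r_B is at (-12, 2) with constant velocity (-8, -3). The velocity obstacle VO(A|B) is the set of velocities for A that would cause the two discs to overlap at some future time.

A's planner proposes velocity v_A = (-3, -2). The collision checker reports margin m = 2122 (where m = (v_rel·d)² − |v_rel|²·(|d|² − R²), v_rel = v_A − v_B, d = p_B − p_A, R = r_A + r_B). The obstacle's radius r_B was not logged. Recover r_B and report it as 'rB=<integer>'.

m = 2122
d = (-17, 3);  v_rel = (5, 1),  |v_rel|² = 26
v_rel×d = (5)·(3) − (1)·(-17) = 32
since m = R²·26 − 32²:  R² = (1024 + 2122) / 26 = 121
R = √121 = 11  ⇒  r_B = 11 − 4 = 7

rB=7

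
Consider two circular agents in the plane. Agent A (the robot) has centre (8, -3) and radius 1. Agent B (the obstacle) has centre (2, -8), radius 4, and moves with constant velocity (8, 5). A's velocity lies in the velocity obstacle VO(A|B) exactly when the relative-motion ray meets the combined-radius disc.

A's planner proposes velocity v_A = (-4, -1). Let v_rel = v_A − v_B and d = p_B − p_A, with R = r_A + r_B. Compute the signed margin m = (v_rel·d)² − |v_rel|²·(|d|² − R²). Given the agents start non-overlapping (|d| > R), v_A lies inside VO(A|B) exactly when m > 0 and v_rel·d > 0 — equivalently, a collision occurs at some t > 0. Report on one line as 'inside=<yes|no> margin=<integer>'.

d = (-6, -5),  |d|² = 61;  R = 1+4 = 5,  c = 61−5² = 36
v_rel = (-12, -6),  |v_rel|² = 180;  v_rel·d = (-12)·(-6) + (-6)·(-5) = 102
180·t² − 204·t + 36 = 0  ⇒  m = 102² − 180·36 = 3924
m = 3924 > 0,  v_rel·d = 102 > 0  ⇒  inside

inside=yes margin=3924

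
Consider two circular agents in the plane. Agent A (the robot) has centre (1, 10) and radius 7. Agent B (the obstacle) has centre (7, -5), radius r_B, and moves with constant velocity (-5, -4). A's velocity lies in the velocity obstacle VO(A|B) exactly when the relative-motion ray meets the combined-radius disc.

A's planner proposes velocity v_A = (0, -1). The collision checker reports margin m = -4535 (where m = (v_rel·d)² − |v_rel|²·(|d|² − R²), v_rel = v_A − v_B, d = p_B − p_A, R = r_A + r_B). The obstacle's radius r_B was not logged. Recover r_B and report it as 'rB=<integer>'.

m = -4535
d = (6, -15);  v_rel = (5, 3),  |v_rel|² = 34
v_rel×d = (5)·(-15) − (3)·(6) = -93
since m = R²·34 − (-93)²:  R² = (8649 + -4535) / 34 = 121
R = √121 = 11  ⇒  r_B = 11 − 7 = 4

rB=4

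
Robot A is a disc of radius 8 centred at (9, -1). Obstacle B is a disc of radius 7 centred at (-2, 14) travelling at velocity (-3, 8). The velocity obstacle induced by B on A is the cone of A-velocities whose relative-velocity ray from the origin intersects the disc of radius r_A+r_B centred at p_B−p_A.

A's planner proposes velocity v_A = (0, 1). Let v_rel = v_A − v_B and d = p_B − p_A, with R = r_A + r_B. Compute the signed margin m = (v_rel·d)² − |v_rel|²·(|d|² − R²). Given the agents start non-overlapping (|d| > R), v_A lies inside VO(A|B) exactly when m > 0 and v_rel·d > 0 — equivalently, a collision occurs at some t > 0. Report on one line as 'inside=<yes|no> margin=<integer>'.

d = (-11, 15),  |d|² = 346;  R = 8+7 = 15,  c = 346−15² = 121
v_rel = (3, -7),  |v_rel|² = 58;  v_rel·d = (3)·(-11) + (-7)·(15) = -138
58·t² + 276·t + 121 = 0  ⇒  m = (-138)² − 58·121 = 12026
m = 12026 > 0,  v_rel·d = -138 < 0  ⇒  outside

inside=no margin=12026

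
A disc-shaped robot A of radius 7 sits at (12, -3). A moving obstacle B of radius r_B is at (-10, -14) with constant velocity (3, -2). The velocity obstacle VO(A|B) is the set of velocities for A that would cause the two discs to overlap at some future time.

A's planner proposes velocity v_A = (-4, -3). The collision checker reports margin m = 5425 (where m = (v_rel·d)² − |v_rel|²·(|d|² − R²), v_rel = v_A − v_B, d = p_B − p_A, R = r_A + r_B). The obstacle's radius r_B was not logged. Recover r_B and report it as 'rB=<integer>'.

m = 5425
d = (-22, -11);  v_rel = (-7, -1),  |v_rel|² = 50
v_rel×d = (-7)·(-11) − (-1)·(-22) = 55
since m = R²·50 − 55²:  R² = (3025 + 5425) / 50 = 169
R = √169 = 13  ⇒  r_B = 13 − 7 = 6

rB=6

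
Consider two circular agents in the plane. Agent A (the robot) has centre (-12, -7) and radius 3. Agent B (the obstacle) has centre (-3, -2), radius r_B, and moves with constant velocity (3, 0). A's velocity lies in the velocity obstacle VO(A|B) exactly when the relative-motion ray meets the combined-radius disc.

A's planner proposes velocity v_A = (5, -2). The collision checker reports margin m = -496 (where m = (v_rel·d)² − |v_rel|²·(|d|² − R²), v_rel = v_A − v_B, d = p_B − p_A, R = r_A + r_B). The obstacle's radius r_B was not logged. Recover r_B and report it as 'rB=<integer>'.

m = -496
d = (9, 5);  v_rel = (2, -2),  |v_rel|² = 8
v_rel×d = (2)·(5) − (-2)·(9) = 28
since m = R²·8 − 28²:  R² = (784 + -496) / 8 = 36
R = √36 = 6  ⇒  r_B = 6 − 3 = 3

rB=3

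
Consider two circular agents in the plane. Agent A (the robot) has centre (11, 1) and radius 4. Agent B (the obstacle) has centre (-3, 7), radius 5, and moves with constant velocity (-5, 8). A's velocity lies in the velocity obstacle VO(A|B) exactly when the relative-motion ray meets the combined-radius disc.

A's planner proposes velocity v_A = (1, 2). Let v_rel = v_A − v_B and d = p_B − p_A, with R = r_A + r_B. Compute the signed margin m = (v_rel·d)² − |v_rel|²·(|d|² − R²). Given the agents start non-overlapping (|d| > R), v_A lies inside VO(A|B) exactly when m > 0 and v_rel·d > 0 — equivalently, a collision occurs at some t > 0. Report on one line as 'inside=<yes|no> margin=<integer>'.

d = (-14, 6),  |d|² = 232;  R = 4+5 = 9,  c = 232−9² = 151
v_rel = (6, -6),  |v_rel|² = 72;  v_rel·d = (6)·(-14) + (-6)·(6) = -120
72·t² + 240·t + 151 = 0  ⇒  m = (-120)² − 72·151 = 3528
m = 3528 > 0,  v_rel·d = -120 < 0  ⇒  outside

inside=no margin=3528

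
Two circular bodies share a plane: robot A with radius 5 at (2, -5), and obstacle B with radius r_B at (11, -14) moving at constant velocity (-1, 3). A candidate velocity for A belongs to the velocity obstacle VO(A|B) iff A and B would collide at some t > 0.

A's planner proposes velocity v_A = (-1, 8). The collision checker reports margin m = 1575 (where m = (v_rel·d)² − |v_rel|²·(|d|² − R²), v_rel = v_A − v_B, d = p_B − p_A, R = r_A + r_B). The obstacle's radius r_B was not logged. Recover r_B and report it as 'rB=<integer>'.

m = 1575
d = (9, -9);  v_rel = (0, 5),  |v_rel|² = 25
v_rel×d = (0)·(-9) − (5)·(9) = -45
since m = R²·25 − (-45)²:  R² = (2025 + 1575) / 25 = 144
R = √144 = 12  ⇒  r_B = 12 − 5 = 7

rB=7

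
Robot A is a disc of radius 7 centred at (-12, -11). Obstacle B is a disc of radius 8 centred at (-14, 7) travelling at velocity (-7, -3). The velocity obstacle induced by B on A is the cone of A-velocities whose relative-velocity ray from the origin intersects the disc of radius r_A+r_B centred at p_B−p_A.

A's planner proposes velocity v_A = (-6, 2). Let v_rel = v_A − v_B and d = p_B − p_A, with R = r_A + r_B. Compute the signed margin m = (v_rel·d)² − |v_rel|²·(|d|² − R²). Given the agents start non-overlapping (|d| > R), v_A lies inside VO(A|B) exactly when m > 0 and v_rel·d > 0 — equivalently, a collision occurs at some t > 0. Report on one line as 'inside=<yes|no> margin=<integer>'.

d = (-2, 18),  |d|² = 328;  R = 7+8 = 15,  c = 328−15² = 103
v_rel = (1, 5),  |v_rel|² = 26;  v_rel·d = (1)·(-2) + (5)·(18) = 88
26·t² − 176·t + 103 = 0  ⇒  m = 88² − 26·103 = 5066
m = 5066 > 0,  v_rel·d = 88 > 0  ⇒  inside

inside=yes margin=5066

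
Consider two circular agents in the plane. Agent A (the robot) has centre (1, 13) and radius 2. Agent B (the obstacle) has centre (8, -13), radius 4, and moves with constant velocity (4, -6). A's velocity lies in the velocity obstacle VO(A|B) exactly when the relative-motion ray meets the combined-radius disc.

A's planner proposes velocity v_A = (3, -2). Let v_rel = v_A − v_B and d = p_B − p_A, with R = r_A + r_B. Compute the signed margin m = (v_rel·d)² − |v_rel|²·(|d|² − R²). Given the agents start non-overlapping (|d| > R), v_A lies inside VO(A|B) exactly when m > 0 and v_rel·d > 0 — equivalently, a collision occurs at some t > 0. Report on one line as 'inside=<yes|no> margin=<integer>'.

d = (7, -26),  |d|² = 725;  R = 2+4 = 6,  c = 725−6² = 689
v_rel = (-1, 4),  |v_rel|² = 17;  v_rel·d = (-1)·(7) + (4)·(-26) = -111
17·t² + 222·t + 689 = 0  ⇒  m = (-111)² − 17·689 = 608
m = 608 > 0,  v_rel·d = -111 < 0  ⇒  outside

inside=no margin=608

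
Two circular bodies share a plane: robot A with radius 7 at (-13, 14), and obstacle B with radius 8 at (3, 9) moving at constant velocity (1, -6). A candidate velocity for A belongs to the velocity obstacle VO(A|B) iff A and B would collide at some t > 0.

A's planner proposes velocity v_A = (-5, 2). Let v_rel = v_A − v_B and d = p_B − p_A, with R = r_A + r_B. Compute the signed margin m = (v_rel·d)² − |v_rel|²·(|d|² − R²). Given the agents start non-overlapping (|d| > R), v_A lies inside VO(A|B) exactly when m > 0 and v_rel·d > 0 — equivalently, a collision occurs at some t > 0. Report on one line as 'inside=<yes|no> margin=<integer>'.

d = (16, -5),  |d|² = 281;  R = 7+8 = 15,  c = 281−15² = 56
v_rel = (-6, 8),  |v_rel|² = 100;  v_rel·d = (-6)·(16) + (8)·(-5) = -136
100·t² + 272·t + 56 = 0  ⇒  m = (-136)² − 100·56 = 12896
m = 12896 > 0,  v_rel·d = -136 < 0  ⇒  outside

inside=no margin=12896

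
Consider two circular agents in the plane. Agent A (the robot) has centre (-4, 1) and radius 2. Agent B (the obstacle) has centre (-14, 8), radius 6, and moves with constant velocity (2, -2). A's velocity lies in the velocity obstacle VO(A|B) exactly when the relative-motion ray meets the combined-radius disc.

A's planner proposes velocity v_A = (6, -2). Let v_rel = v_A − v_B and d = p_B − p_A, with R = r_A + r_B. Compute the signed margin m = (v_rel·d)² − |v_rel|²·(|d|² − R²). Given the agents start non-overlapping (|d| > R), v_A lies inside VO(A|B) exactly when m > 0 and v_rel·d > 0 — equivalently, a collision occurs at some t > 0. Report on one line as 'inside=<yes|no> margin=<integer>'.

d = (-10, 7),  |d|² = 149;  R = 2+6 = 8,  c = 149−8² = 85
v_rel = (4, 0),  |v_rel|² = 16;  v_rel·d = (4)·(-10) + (0)·(7) = -40
16·t² + 80·t + 85 = 0  ⇒  m = (-40)² − 16·85 = 240
m = 240 > 0,  v_rel·d = -40 < 0  ⇒  outside

inside=no margin=240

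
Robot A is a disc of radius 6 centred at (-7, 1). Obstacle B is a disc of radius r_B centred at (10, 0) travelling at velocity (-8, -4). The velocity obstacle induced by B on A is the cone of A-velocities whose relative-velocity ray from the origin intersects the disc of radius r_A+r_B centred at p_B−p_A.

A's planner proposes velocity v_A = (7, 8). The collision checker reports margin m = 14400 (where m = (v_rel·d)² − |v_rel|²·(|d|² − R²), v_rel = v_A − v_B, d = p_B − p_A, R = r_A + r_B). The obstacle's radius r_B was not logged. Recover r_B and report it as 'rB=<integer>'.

m = 14400
d = (17, -1);  v_rel = (15, 12),  |v_rel|² = 369
v_rel×d = (15)·(-1) − (12)·(17) = -219
since m = R²·369 − (-219)²:  R² = (47961 + 14400) / 369 = 169
R = √169 = 13  ⇒  r_B = 13 − 6 = 7

rB=7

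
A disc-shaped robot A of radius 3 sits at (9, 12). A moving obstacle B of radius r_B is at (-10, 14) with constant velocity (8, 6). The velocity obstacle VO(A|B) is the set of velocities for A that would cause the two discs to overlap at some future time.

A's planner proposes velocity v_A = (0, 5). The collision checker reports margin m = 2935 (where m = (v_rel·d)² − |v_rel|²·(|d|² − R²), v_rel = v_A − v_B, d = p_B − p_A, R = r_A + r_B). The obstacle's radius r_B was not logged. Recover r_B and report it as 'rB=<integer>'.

m = 2935
d = (-19, 2);  v_rel = (-8, -1),  |v_rel|² = 65
v_rel×d = (-8)·(2) − (-1)·(-19) = -35
since m = R²·65 − (-35)²:  R² = (1225 + 2935) / 65 = 64
R = √64 = 8  ⇒  r_B = 8 − 3 = 5

rB=5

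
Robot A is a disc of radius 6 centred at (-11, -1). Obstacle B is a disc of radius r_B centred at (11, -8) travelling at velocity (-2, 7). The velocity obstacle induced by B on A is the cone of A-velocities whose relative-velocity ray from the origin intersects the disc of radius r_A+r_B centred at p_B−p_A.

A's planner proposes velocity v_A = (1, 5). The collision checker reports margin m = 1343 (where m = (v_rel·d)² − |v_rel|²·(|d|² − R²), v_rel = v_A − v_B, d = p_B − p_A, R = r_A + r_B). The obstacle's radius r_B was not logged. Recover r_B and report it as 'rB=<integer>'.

m = 1343
d = (22, -7);  v_rel = (3, -2),  |v_rel|² = 13
v_rel×d = (3)·(-7) − (-2)·(22) = 23
since m = R²·13 − 23²:  R² = (529 + 1343) / 13 = 144
R = √144 = 12  ⇒  r_B = 12 − 6 = 6

rB=6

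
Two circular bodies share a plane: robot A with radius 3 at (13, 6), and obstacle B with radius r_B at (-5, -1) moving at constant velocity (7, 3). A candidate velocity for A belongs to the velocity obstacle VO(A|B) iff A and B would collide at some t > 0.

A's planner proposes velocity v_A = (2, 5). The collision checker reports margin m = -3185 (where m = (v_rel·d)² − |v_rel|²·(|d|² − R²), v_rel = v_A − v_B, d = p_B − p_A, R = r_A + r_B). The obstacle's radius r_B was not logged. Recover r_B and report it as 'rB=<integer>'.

m = -3185
d = (-18, -7);  v_rel = (-5, 2),  |v_rel|² = 29
v_rel×d = (-5)·(-7) − (2)·(-18) = 71
since m = R²·29 − 71²:  R² = (5041 + -3185) / 29 = 64
R = √64 = 8  ⇒  r_B = 8 − 3 = 5

rB=5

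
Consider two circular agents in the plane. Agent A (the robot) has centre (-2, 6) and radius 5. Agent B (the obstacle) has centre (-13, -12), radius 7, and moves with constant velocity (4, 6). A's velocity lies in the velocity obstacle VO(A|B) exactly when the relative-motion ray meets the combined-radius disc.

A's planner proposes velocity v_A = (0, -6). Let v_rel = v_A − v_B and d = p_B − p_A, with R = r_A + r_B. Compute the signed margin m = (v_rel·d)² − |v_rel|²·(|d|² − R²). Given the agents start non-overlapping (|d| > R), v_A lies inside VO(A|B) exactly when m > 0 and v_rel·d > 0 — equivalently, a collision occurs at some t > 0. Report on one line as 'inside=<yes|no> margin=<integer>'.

d = (-11, -18),  |d|² = 445;  R = 5+7 = 12,  c = 445−12² = 301
v_rel = (-4, -12),  |v_rel|² = 160;  v_rel·d = (-4)·(-11) + (-12)·(-18) = 260
160·t² − 520·t + 301 = 0  ⇒  m = 260² − 160·301 = 19440
m = 19440 > 0,  v_rel·d = 260 > 0  ⇒  inside

inside=yes margin=19440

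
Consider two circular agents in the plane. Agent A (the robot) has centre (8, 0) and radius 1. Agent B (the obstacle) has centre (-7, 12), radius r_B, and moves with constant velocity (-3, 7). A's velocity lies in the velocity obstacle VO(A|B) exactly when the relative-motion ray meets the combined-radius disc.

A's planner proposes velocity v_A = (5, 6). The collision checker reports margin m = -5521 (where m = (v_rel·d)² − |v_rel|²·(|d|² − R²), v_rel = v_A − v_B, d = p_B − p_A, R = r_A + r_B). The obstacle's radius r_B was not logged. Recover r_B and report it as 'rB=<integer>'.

m = -5521
d = (-15, 12);  v_rel = (8, -1),  |v_rel|² = 65
v_rel×d = (8)·(12) − (-1)·(-15) = 81
since m = R²·65 − 81²:  R² = (6561 + -5521) / 65 = 16
R = √16 = 4  ⇒  r_B = 4 − 1 = 3

rB=3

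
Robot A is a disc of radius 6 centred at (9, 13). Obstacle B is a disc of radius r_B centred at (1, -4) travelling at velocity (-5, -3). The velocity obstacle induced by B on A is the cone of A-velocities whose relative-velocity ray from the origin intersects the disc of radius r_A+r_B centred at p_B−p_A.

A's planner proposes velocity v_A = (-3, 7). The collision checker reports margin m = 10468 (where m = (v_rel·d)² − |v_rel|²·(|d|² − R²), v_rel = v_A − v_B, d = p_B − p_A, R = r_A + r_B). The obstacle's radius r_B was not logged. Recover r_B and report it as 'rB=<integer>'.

m = 10468
d = (-8, -17);  v_rel = (2, 10),  |v_rel|² = 104
v_rel×d = (2)·(-17) − (10)·(-8) = 46
since m = R²·104 − 46²:  R² = (2116 + 10468) / 104 = 121
R = √121 = 11  ⇒  r_B = 11 − 6 = 5

rB=5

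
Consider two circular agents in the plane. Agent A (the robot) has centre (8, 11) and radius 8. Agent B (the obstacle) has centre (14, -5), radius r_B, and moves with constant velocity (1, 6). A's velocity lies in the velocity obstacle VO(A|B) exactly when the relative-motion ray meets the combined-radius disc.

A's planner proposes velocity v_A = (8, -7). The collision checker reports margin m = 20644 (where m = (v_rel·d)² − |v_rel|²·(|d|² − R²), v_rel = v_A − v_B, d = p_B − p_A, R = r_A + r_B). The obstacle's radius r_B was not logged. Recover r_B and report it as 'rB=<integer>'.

m = 20644
d = (6, -16);  v_rel = (7, -13),  |v_rel|² = 218
v_rel×d = (7)·(-16) − (-13)·(6) = -34
since m = R²·218 − (-34)²:  R² = (1156 + 20644) / 218 = 100
R = √100 = 10  ⇒  r_B = 10 − 8 = 2

rB=2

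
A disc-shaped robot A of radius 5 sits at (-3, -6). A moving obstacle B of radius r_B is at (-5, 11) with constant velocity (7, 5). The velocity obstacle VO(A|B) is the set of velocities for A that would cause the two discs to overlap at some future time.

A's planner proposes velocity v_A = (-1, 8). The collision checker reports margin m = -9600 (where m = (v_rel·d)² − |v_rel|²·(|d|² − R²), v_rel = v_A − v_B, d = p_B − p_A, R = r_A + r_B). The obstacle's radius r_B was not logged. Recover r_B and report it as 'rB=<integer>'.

m = -9600
d = (-2, 17);  v_rel = (-8, 3),  |v_rel|² = 73
v_rel×d = (-8)·(17) − (3)·(-2) = -130
since m = R²·73 − (-130)²:  R² = (16900 + -9600) / 73 = 100
R = √100 = 10  ⇒  r_B = 10 − 5 = 5

rB=5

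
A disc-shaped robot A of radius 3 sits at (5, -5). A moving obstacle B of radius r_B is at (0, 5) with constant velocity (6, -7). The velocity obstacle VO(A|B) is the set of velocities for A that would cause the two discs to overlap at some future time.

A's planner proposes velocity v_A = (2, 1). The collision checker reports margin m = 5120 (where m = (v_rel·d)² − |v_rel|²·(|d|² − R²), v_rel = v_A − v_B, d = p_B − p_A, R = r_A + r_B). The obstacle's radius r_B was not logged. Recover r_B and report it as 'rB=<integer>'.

m = 5120
d = (-5, 10);  v_rel = (-4, 8),  |v_rel|² = 80
v_rel×d = (-4)·(10) − (8)·(-5) = 0
since m = R²·80 − 0²:  R² = (0 + 5120) / 80 = 64
R = √64 = 8  ⇒  r_B = 8 − 3 = 5

rB=5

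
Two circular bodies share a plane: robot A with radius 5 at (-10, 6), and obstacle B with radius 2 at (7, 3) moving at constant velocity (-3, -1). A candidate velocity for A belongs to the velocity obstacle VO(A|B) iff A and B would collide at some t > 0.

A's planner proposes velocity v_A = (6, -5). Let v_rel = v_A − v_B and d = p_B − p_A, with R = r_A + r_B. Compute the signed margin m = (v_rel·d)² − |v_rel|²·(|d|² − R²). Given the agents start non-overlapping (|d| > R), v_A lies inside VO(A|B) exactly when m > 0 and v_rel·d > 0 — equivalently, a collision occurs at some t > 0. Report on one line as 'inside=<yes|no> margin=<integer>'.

d = (17, -3),  |d|² = 298;  R = 5+2 = 7,  c = 298−7² = 249
v_rel = (9, -4),  |v_rel|² = 97;  v_rel·d = (9)·(17) + (-4)·(-3) = 165
97·t² − 330·t + 249 = 0  ⇒  m = 165² − 97·249 = 3072
m = 3072 > 0,  v_rel·d = 165 > 0  ⇒  inside

inside=yes margin=3072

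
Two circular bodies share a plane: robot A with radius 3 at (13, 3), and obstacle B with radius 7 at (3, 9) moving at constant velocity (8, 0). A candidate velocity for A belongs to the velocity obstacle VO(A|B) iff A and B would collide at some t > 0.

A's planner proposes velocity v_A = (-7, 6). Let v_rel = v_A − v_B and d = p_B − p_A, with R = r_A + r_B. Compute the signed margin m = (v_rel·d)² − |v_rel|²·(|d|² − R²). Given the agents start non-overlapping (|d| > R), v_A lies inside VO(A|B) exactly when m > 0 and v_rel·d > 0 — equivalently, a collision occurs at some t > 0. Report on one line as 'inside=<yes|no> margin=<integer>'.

d = (-10, 6),  |d|² = 136;  R = 3+7 = 10,  c = 136−10² = 36
v_rel = (-15, 6),  |v_rel|² = 261;  v_rel·d = (-15)·(-10) + (6)·(6) = 186
261·t² − 372·t + 36 = 0  ⇒  m = 186² − 261·36 = 25200
m = 25200 > 0,  v_rel·d = 186 > 0  ⇒  inside

inside=yes margin=25200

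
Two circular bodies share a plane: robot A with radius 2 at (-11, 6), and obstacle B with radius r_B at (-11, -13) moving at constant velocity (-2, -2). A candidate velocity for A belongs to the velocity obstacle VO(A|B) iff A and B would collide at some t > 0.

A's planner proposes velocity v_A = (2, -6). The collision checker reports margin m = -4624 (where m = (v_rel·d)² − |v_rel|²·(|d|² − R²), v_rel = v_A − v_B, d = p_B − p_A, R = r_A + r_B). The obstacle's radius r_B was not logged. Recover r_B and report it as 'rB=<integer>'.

m = -4624
d = (0, -19);  v_rel = (4, -4),  |v_rel|² = 32
v_rel×d = (4)·(-19) − (-4)·(0) = -76
since m = R²·32 − (-76)²:  R² = (5776 + -4624) / 32 = 36
R = √36 = 6  ⇒  r_B = 6 − 2 = 4

rB=4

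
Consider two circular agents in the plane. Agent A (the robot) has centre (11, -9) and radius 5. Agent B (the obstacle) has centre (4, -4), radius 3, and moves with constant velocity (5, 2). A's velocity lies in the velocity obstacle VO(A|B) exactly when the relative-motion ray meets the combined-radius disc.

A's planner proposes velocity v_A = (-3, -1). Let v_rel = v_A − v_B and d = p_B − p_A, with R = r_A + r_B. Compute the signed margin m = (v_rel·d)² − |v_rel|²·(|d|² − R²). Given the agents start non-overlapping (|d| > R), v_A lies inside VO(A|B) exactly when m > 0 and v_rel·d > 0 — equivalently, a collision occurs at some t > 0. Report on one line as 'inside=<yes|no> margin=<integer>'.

d = (-7, 5),  |d|² = 74;  R = 5+3 = 8,  c = 74−8² = 10
v_rel = (-8, -3),  |v_rel|² = 73;  v_rel·d = (-8)·(-7) + (-3)·(5) = 41
73·t² − 82·t + 10 = 0  ⇒  m = 41² − 73·10 = 951
m = 951 > 0,  v_rel·d = 41 > 0  ⇒  inside

inside=yes margin=951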